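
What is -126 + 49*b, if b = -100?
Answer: -5026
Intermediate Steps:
-126 + 49*b = -126 + 49*(-100) = -126 - 4900 = -5026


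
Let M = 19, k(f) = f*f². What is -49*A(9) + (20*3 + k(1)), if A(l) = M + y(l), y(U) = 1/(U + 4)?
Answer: -11359/13 ≈ -873.77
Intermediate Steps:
y(U) = 1/(4 + U)
k(f) = f³
A(l) = 19 + 1/(4 + l)
-49*A(9) + (20*3 + k(1)) = -49*(77 + 19*9)/(4 + 9) + (20*3 + 1³) = -49*(77 + 171)/13 + (60 + 1) = -49*248/13 + 61 = -12152/13 + 61 = -11359/13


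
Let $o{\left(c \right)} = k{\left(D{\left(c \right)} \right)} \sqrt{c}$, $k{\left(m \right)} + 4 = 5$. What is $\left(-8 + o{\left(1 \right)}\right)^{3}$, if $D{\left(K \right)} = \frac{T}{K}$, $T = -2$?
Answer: $-343$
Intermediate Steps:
$D{\left(K \right)} = - \frac{2}{K}$
$k{\left(m \right)} = 1$ ($k{\left(m \right)} = -4 + 5 = 1$)
$o{\left(c \right)} = \sqrt{c}$ ($o{\left(c \right)} = 1 \sqrt{c} = \sqrt{c}$)
$\left(-8 + o{\left(1 \right)}\right)^{3} = \left(-8 + \sqrt{1}\right)^{3} = \left(-8 + 1\right)^{3} = \left(-7\right)^{3} = -343$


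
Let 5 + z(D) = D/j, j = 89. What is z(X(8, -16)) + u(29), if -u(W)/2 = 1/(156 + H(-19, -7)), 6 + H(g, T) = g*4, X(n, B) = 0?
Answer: -186/37 ≈ -5.0270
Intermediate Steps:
H(g, T) = -6 + 4*g (H(g, T) = -6 + g*4 = -6 + 4*g)
z(D) = -5 + D/89
u(W) = -1/37 (u(W) = -2/(156 + (-6 + 4*(-19))) = -2/(156 + (-6 - 76)) = -2/(156 - 82) = -2/74 = -2*1/74 = -1/37)
z(X(8, -16)) + u(29) = (-5 + (1/89)*0) - 1/37 = (-5 + 0) - 1/37 = -5 - 1/37 = -186/37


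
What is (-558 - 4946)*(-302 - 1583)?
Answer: 10375040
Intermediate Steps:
(-558 - 4946)*(-302 - 1583) = -5504*(-1885) = 10375040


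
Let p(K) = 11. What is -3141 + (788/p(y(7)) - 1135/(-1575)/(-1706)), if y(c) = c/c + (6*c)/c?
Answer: -18143901067/5911290 ≈ -3069.4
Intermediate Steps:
y(c) = 7 (y(c) = 1 + 6 = 7)
-3141 + (788/p(y(7)) - 1135/(-1575)/(-1706)) = -3141 + (788/11 - 1135/(-1575)/(-1706)) = -3141 + (788*(1/11) - 1135*(-1/1575)*(-1/1706)) = -3141 + (788/11 + (227/315)*(-1/1706)) = -3141 + (788/11 - 227/537390) = -3141 + 423460823/5911290 = -18143901067/5911290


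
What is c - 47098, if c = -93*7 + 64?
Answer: -47685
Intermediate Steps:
c = -587 (c = -651 + 64 = -587)
c - 47098 = -587 - 47098 = -47685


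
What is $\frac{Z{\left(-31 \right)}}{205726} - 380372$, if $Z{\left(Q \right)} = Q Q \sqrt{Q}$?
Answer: $-380372 + \frac{961 i \sqrt{31}}{205726} \approx -3.8037 \cdot 10^{5} + 0.026008 i$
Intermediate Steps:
$Z{\left(Q \right)} = Q^{\frac{5}{2}}$ ($Z{\left(Q \right)} = Q^{2} \sqrt{Q} = Q^{\frac{5}{2}}$)
$\frac{Z{\left(-31 \right)}}{205726} - 380372 = \frac{\left(-31\right)^{\frac{5}{2}}}{205726} - 380372 = 961 i \sqrt{31} \cdot \frac{1}{205726} - 380372 = \frac{961 i \sqrt{31}}{205726} - 380372 = -380372 + \frac{961 i \sqrt{31}}{205726}$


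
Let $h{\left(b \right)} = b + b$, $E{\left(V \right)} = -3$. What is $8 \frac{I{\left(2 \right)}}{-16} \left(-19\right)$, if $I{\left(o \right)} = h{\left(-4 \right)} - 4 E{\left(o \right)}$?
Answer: $38$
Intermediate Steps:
$h{\left(b \right)} = 2 b$
$I{\left(o \right)} = 4$ ($I{\left(o \right)} = 2 \left(-4\right) - -12 = -8 + 12 = 4$)
$8 \frac{I{\left(2 \right)}}{-16} \left(-19\right) = 8 \frac{4}{-16} \left(-19\right) = 8 \cdot 4 \left(- \frac{1}{16}\right) \left(-19\right) = 8 \left(- \frac{1}{4}\right) \left(-19\right) = \left(-2\right) \left(-19\right) = 38$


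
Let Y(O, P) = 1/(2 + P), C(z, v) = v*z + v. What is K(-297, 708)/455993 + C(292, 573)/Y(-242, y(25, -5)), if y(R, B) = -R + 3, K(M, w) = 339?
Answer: -1531124175201/455993 ≈ -3.3578e+6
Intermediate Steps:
C(z, v) = v + v*z
y(R, B) = 3 - R
K(-297, 708)/455993 + C(292, 573)/Y(-242, y(25, -5)) = 339/455993 + (573*(1 + 292))/(1/(2 + (3 - 1*25))) = 339*(1/455993) + (573*293)/(1/(2 + (3 - 25))) = 339/455993 + 167889/(1/(2 - 22)) = 339/455993 + 167889/(1/(-20)) = 339/455993 + 167889/(-1/20) = 339/455993 + 167889*(-20) = 339/455993 - 3357780 = -1531124175201/455993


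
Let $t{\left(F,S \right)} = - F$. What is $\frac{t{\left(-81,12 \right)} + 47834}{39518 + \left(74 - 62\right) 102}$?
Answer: $\frac{47915}{40742} \approx 1.1761$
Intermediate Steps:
$\frac{t{\left(-81,12 \right)} + 47834}{39518 + \left(74 - 62\right) 102} = \frac{\left(-1\right) \left(-81\right) + 47834}{39518 + \left(74 - 62\right) 102} = \frac{81 + 47834}{39518 + 12 \cdot 102} = \frac{47915}{39518 + 1224} = \frac{47915}{40742}$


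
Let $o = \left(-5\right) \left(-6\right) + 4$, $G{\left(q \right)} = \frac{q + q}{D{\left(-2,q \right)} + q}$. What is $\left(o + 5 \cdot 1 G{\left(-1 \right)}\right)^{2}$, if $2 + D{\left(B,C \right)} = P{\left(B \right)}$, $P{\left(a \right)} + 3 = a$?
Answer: $\frac{19881}{16} \approx 1242.6$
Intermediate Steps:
$P{\left(a \right)} = -3 + a$
$D{\left(B,C \right)} = -5 + B$ ($D{\left(B,C \right)} = -2 + \left(-3 + B\right) = -5 + B$)
$G{\left(q \right)} = \frac{2 q}{-7 + q}$ ($G{\left(q \right)} = \frac{q + q}{\left(-5 - 2\right) + q} = \frac{2 q}{-7 + q}$)
$o = 34$ ($o = 30 + 4 = 34$)
$\left(o + 5 \cdot 1 G{\left(-1 \right)}\right)^{2} = \left(34 + 5 \cdot 1 \cdot 2 \left(-1\right) \frac{1}{-7 - 1}\right)^{2} = \left(34 + 5 \cdot 2 \left(-1\right) \frac{1}{-8}\right)^{2} = \left(34 + 5 \cdot 2 \left(-1\right) \left(- \frac{1}{8}\right)\right)^{2} = \left(34 + 5 \cdot \frac{1}{4}\right)^{2} = \left(34 + \frac{5}{4}\right)^{2} = \left(\frac{141}{4}\right)^{2} = \frac{19881}{16}$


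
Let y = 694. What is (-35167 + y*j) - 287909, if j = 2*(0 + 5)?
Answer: -316136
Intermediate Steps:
j = 10 (j = 2*5 = 10)
(-35167 + y*j) - 287909 = (-35167 + 694*10) - 287909 = (-35167 + 6940) - 287909 = -28227 - 287909 = -316136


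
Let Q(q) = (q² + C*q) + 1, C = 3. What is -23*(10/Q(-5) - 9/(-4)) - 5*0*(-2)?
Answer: -3197/44 ≈ -72.659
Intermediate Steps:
Q(q) = 1 + q² + 3*q (Q(q) = (q² + 3*q) + 1 = 1 + q² + 3*q)
-23*(10/Q(-5) - 9/(-4)) - 5*0*(-2) = -23*(10/(1 + (-5)² + 3*(-5)) - 9/(-4)) - 5*0*(-2) = -23*(10/(1 + 25 - 15) - 9*(-¼)) + 0*(-2) = -23*(10/11 + 9/4) + 0 = -23*139/44 + 0 = -3197/44 + 0 = -3197/44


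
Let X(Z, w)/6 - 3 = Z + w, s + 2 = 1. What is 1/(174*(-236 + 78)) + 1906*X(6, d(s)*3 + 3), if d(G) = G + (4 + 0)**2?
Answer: 17920715183/27492 ≈ 6.5185e+5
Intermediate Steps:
s = -1 (s = -2 + 1 = -1)
d(G) = 16 + G (d(G) = G + 4**2 = G + 16 = 16 + G)
X(Z, w) = 18 + 6*Z + 6*w (X(Z, w) = 18 + 6*(Z + w) = 18 + (6*Z + 6*w) = 18 + 6*Z + 6*w)
1/(174*(-236 + 78)) + 1906*X(6, d(s)*3 + 3) = 1/(174*(-236 + 78)) + 1906*(18 + 6*6 + 6*((16 - 1)*3 + 3)) = 1/(174*(-158)) + 1906*(18 + 36 + 6*(15*3 + 3)) = 1/(-27492) + 1906*(18 + 36 + 6*(45 + 3)) = -1/27492 + 1906*(18 + 36 + 6*48) = -1/27492 + 1906*(18 + 36 + 288) = -1/27492 + 1906*342 = -1/27492 + 651852 = 17920715183/27492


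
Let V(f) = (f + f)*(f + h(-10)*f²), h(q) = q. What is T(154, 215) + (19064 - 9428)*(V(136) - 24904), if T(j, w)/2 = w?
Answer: -484662199922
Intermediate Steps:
T(j, w) = 2*w
V(f) = 2*f*(f - 10*f²) (V(f) = (f + f)*(f - 10*f²) = (2*f)*(f - 10*f²) = 2*f*(f - 10*f²))
T(154, 215) + (19064 - 9428)*(V(136) - 24904) = 2*215 + (19064 - 9428)*(136²*(2 - 20*136) - 24904) = 430 + 9636*(18496*(2 - 2720) - 24904) = 430 + 9636*(18496*(-2718) - 24904) = 430 + 9636*(-50272128 - 24904) = 430 + 9636*(-50297032) = 430 - 484662200352 = -484662199922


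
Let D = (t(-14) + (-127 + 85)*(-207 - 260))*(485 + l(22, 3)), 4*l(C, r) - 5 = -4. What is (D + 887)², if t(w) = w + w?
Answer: 361379605740169/4 ≈ 9.0345e+13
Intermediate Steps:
t(w) = 2*w
l(C, r) = ¼ (l(C, r) = 5/4 + (¼)*(-4) = 5/4 - 1 = ¼)
D = 19008213/2 (D = (2*(-14) + (-127 + 85)*(-207 - 260))*(485 + ¼) = (-28 - 42*(-467))*(1941/4) = (-28 + 19614)*(1941/4) = 19586*(1941/4) = 19008213/2 ≈ 9.5041e+6)
(D + 887)² = (19008213/2 + 887)² = (19009987/2)² = 361379605740169/4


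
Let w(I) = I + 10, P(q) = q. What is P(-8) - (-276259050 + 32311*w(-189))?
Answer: 282042711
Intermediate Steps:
w(I) = 10 + I
P(-8) - (-276259050 + 32311*w(-189)) = -8 - 32311/(1/((10 - 189) - 8550)) = -8 - 32311/(1/(-179 - 8550)) = -8 - 32311/(1/(-8729)) = -8 - 32311/(-1/8729) = -8 - 32311*(-8729) = -8 + 282042719 = 282042711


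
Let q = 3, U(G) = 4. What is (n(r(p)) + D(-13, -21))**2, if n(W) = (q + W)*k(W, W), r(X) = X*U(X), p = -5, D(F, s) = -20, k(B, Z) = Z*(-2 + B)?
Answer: 56250000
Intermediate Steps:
r(X) = 4*X (r(X) = X*4 = 4*X)
n(W) = W*(-2 + W)*(3 + W) (n(W) = (3 + W)*(W*(-2 + W)) = W*(-2 + W)*(3 + W))
(n(r(p)) + D(-13, -21))**2 = ((4*(-5))*(-2 + 4*(-5))*(3 + 4*(-5)) - 20)**2 = (-20*(-2 - 20)*(3 - 20) - 20)**2 = (-20*(-22)*(-17) - 20)**2 = (-7480 - 20)**2 = (-7500)**2 = 56250000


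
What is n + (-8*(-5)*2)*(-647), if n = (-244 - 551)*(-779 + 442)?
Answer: 216155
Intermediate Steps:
n = 267915 (n = -795*(-337) = 267915)
n + (-8*(-5)*2)*(-647) = 267915 + (-8*(-5)*2)*(-647) = 267915 + (40*2)*(-647) = 267915 + 80*(-647) = 267915 - 51760 = 216155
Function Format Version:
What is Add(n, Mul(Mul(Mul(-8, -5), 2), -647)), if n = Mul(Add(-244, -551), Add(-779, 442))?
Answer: 216155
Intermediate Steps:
n = 267915 (n = Mul(-795, -337) = 267915)
Add(n, Mul(Mul(Mul(-8, -5), 2), -647)) = Add(267915, Mul(Mul(Mul(-8, -5), 2), -647)) = Add(267915, Mul(Mul(40, 2), -647)) = Add(267915, Mul(80, -647)) = Add(267915, -51760) = 216155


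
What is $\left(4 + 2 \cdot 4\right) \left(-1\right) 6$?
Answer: $-72$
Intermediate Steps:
$\left(4 + 2 \cdot 4\right) \left(-1\right) 6 = \left(4 + 8\right) \left(-1\right) 6 = 12 \left(-1\right) 6 = \left(-12\right) 6 = -72$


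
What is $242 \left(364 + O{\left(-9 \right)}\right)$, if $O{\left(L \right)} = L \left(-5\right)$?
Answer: $98978$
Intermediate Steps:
$O{\left(L \right)} = - 5 L$
$242 \left(364 + O{\left(-9 \right)}\right) = 242 \left(364 - -45\right) = 242 \left(364 + 45\right) = 242 \cdot 409 = 98978$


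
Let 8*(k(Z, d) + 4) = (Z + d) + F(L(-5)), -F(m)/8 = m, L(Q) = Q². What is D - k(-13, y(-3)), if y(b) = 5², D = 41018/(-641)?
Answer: -46781/1282 ≈ -36.491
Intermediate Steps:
F(m) = -8*m
D = -41018/641 (D = 41018*(-1/641) = -41018/641 ≈ -63.991)
y(b) = 25
k(Z, d) = -29 + Z/8 + d/8 (k(Z, d) = -4 + ((Z + d) - 8*(-5)²)/8 = -4 + ((Z + d) - 8*25)/8 = -4 + ((Z + d) - 200)/8 = -4 + (-200 + Z + d)/8 = -4 + (-25 + Z/8 + d/8) = -29 + Z/8 + d/8)
D - k(-13, y(-3)) = -41018/641 - (-29 + (⅛)*(-13) + (⅛)*25) = -41018/641 - (-29 - 13/8 + 25/8) = -41018/641 - 1*(-55/2) = -41018/641 + 55/2 = -46781/1282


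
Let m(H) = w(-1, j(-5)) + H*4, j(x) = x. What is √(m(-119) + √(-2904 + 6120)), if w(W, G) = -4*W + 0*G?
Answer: 2*√(-118 + √201) ≈ 20.379*I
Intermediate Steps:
w(W, G) = -4*W (w(W, G) = -4*W + 0 = -4*W)
m(H) = 4 + 4*H (m(H) = -4*(-1) + H*4 = 4 + 4*H)
√(m(-119) + √(-2904 + 6120)) = √((4 + 4*(-119)) + √(-2904 + 6120)) = √((4 - 476) + √3216) = √(-472 + 4*√201)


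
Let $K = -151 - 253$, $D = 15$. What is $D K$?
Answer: $-6060$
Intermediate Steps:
$K = -404$
$D K = 15 \left(-404\right) = -6060$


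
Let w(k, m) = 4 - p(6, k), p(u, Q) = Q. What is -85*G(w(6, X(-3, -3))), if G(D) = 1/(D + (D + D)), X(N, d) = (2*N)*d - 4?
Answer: 85/6 ≈ 14.167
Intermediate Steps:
X(N, d) = -4 + 2*N*d (X(N, d) = 2*N*d - 4 = -4 + 2*N*d)
w(k, m) = 4 - k
G(D) = 1/(3*D) (G(D) = 1/(D + 2*D) = 1/(3*D))
-85*G(w(6, X(-3, -3))) = -85/(3*(4 - 1*6)) = -85/(3*(4 - 6)) = -85/(3*(-2)) = -85*(-1)/(3*2) = -85*(-⅙) = 85/6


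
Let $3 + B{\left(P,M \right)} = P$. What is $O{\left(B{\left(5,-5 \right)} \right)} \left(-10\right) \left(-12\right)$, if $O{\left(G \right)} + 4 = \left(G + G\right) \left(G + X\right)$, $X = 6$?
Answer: $3360$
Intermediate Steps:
$B{\left(P,M \right)} = -3 + P$
$O{\left(G \right)} = -4 + 2 G \left(6 + G\right)$ ($O{\left(G \right)} = -4 + \left(G + G\right) \left(G + 6\right) = -4 + 2 G \left(6 + G\right)$)
$O{\left(B{\left(5,-5 \right)} \right)} \left(-10\right) \left(-12\right) = \left(-4 + 2 \left(-3 + 5\right)^{2} + 12 \left(-3 + 5\right)\right) \left(-10\right) \left(-12\right) = \left(-4 + 2 \cdot 2^{2} + 12 \cdot 2\right) \left(-10\right) \left(-12\right) = \left(-4 + 2 \cdot 4 + 24\right) \left(-10\right) \left(-12\right) = \left(-4 + 8 + 24\right) \left(-10\right) \left(-12\right) = 28 \left(-10\right) \left(-12\right) = \left(-280\right) \left(-12\right) = 3360$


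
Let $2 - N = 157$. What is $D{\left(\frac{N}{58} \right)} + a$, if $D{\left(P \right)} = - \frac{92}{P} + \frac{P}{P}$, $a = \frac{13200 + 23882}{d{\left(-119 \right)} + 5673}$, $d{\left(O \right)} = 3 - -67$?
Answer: $\frac{37282523}{890165} \approx 41.883$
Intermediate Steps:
$d{\left(O \right)} = 70$ ($d{\left(O \right)} = 3 + 67 = 70$)
$N = -155$ ($N = 2 - 157 = -155$)
$a = \frac{37082}{5743}$ ($a = \frac{13200 + 23882}{70 + 5673} = \frac{37082}{5743} \approx 6.4569$)
$D{\left(P \right)} = 1 - \frac{92}{P}$ ($D{\left(P \right)} = - \frac{92}{P} + 1 = 1 - \frac{92}{P}$)
$D{\left(\frac{N}{58} \right)} + a = \frac{-92 - \frac{155}{58}}{\left(-155\right) \frac{1}{58}} + \frac{37082}{5743} = \frac{-92 - \frac{155}{58}}{- \frac{155}{58}} + \frac{37082}{5743} = \left(- \frac{58}{155}\right) \left(- \frac{5491}{58}\right) + \frac{37082}{5743} = \frac{5491}{155} + \frac{37082}{5743} = \frac{37282523}{890165}$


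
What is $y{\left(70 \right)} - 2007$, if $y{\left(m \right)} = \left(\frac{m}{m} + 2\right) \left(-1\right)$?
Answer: $-2010$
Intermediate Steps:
$y{\left(m \right)} = -3$ ($y{\left(m \right)} = \left(1 + 2\right) \left(-1\right) = 3 \left(-1\right) = -3$)
$y{\left(70 \right)} - 2007 = -3 - 2007 = -2010$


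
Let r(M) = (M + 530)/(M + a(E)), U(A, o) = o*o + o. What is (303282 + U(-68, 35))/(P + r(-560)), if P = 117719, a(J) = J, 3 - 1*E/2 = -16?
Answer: 13247577/5120779 ≈ 2.5870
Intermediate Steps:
E = 38 (E = 6 - 2*(-16) = 6 + 32 = 38)
U(A, o) = o + o² (U(A, o) = o² + o = o + o²)
r(M) = (530 + M)/(38 + M) (r(M) = (M + 530)/(M + 38) = (530 + M)/(38 + M))
(303282 + U(-68, 35))/(P + r(-560)) = (303282 + 35*(1 + 35))/(117719 + (530 - 560)/(38 - 560)) = (303282 + 35*36)/(117719 - 30/(-522)) = (303282 + 1260)/(117719 - 1/522*(-30)) = 304542/(117719 + 5/87) = 304542/(10241558/87) = 304542*(87/10241558) = 13247577/5120779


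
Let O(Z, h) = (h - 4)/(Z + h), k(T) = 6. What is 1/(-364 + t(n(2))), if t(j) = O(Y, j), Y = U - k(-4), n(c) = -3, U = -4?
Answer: -13/4725 ≈ -0.0027513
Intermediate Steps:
Y = -10 (Y = -4 - 1*6 = -4 - 6 = -10)
O(Z, h) = (-4 + h)/(Z + h)
t(j) = (-4 + j)/(-10 + j)
1/(-364 + t(n(2))) = 1/(-364 + (-4 - 3)/(-10 - 3)) = 1/(-364 - 7/(-13)) = 1/(-364 - 1/13*(-7)) = 1/(-364 + 7/13) = 1/(-4725/13) = -13/4725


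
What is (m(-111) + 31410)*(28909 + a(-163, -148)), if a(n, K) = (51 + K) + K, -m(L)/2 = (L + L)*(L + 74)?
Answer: 429444048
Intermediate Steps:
m(L) = -4*L*(74 + L) (m(L) = -2*(L + L)*(L + 74) = -2*2*L*(74 + L) = -4*L*(74 + L))
a(n, K) = 51 + 2*K
(m(-111) + 31410)*(28909 + a(-163, -148)) = (-4*(-111)*(74 - 111) + 31410)*(28909 + (51 + 2*(-148))) = (-4*(-111)*(-37) + 31410)*(28909 + (51 - 296)) = (-16428 + 31410)*(28909 - 245) = 14982*28664 = 429444048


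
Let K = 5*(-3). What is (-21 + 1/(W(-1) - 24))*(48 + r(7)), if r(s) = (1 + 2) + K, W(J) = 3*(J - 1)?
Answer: -3786/5 ≈ -757.20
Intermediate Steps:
K = -15
W(J) = -3 + 3*J (W(J) = 3*(-1 + J) = -3 + 3*J)
r(s) = -12 (r(s) = (1 + 2) - 15 = 3 - 15 = -12)
(-21 + 1/(W(-1) - 24))*(48 + r(7)) = (-21 + 1/((-3 + 3*(-1)) - 24))*(48 - 12) = (-21 + 1/((-3 - 3) - 24))*36 = (-21 + 1/(-6 - 24))*36 = (-21 + 1/(-30))*36 = (-21 - 1/30)*36 = -631/30*36 = -3786/5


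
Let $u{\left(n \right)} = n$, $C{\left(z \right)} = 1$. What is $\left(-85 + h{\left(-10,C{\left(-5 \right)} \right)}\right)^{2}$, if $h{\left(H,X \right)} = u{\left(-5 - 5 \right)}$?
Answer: $9025$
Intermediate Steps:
$h{\left(H,X \right)} = -10$ ($h{\left(H,X \right)} = -5 - 5 = -10$)
$\left(-85 + h{\left(-10,C{\left(-5 \right)} \right)}\right)^{2} = \left(-85 - 10\right)^{2} = \left(-95\right)^{2} = 9025$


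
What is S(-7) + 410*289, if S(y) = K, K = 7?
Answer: 118497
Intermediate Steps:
S(y) = 7
S(-7) + 410*289 = 7 + 410*289 = 7 + 118490 = 118497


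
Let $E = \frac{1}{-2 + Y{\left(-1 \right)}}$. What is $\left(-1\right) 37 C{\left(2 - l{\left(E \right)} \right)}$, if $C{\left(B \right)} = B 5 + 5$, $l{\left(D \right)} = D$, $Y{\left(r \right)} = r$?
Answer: $- \frac{1850}{3} \approx -616.67$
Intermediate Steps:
$E = - \frac{1}{3}$ ($E = \frac{1}{-2 - 1} = \frac{1}{-3} = - \frac{1}{3} \approx -0.33333$)
$C{\left(B \right)} = 5 + 5 B$ ($C{\left(B \right)} = 5 B + 5 = 5 + 5 B$)
$\left(-1\right) 37 C{\left(2 - l{\left(E \right)} \right)} = \left(-1\right) 37 \left(5 + 5 \left(2 - - \frac{1}{3}\right)\right) = - 37 \left(5 + 5 \left(2 + \frac{1}{3}\right)\right) = - 37 \left(5 + 5 \cdot \frac{7}{3}\right) = - 37 \left(5 + \frac{35}{3}\right) = \left(-37\right) \frac{50}{3} = - \frac{1850}{3}$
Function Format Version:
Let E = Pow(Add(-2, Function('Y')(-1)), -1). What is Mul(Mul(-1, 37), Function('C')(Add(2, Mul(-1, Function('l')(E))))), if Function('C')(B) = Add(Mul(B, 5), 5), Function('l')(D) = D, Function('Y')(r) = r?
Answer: Rational(-1850, 3) ≈ -616.67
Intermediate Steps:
E = Rational(-1, 3) (E = Pow(Add(-2, -1), -1) = Pow(-3, -1) = Rational(-1, 3) ≈ -0.33333)
Function('C')(B) = Add(5, Mul(5, B)) (Function('C')(B) = Add(Mul(5, B), 5) = Add(5, Mul(5, B)))
Mul(Mul(-1, 37), Function('C')(Add(2, Mul(-1, Function('l')(E))))) = Mul(Mul(-1, 37), Add(5, Mul(5, Add(2, Mul(-1, Rational(-1, 3)))))) = Mul(-37, Add(5, Mul(5, Add(2, Rational(1, 3))))) = Mul(-37, Add(5, Mul(5, Rational(7, 3)))) = Mul(-37, Add(5, Rational(35, 3))) = Mul(-37, Rational(50, 3)) = Rational(-1850, 3)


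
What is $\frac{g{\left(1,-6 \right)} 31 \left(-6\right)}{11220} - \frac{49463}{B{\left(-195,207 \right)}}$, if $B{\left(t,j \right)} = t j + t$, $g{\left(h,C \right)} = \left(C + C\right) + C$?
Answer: $\frac{11512829}{7584720} \approx 1.5179$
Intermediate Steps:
$g{\left(h,C \right)} = 3 C$ ($g{\left(h,C \right)} = 2 C + C = 3 C$)
$B{\left(t,j \right)} = t + j t$ ($B{\left(t,j \right)} = j t + t = t + j t$)
$\frac{g{\left(1,-6 \right)} 31 \left(-6\right)}{11220} - \frac{49463}{B{\left(-195,207 \right)}} = \frac{3 \left(-6\right) 31 \left(-6\right)}{11220} - \frac{49463}{\left(-195\right) \left(1 + 207\right)} = \left(-18\right) 31 \left(-6\right) \frac{1}{11220} - \frac{49463}{\left(-195\right) 208} = \left(-558\right) \left(-6\right) \frac{1}{11220} - \frac{49463}{-40560} = 3348 \cdot \frac{1}{11220} - - \frac{49463}{40560} = \frac{279}{935} + \frac{49463}{40560} = \frac{11512829}{7584720}$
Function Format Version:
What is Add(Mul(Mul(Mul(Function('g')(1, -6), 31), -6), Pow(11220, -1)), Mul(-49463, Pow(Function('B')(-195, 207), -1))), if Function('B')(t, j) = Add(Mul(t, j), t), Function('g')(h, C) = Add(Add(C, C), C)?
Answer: Rational(11512829, 7584720) ≈ 1.5179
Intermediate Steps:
Function('g')(h, C) = Mul(3, C) (Function('g')(h, C) = Add(Mul(2, C), C) = Mul(3, C))
Function('B')(t, j) = Add(t, Mul(j, t)) (Function('B')(t, j) = Add(Mul(j, t), t) = Add(t, Mul(j, t)))
Add(Mul(Mul(Mul(Function('g')(1, -6), 31), -6), Pow(11220, -1)), Mul(-49463, Pow(Function('B')(-195, 207), -1))) = Add(Mul(Mul(Mul(Mul(3, -6), 31), -6), Pow(11220, -1)), Mul(-49463, Pow(Mul(-195, Add(1, 207)), -1))) = Add(Mul(Mul(Mul(-18, 31), -6), Rational(1, 11220)), Mul(-49463, Pow(Mul(-195, 208), -1))) = Add(Mul(Mul(-558, -6), Rational(1, 11220)), Mul(-49463, Pow(-40560, -1))) = Add(Mul(3348, Rational(1, 11220)), Mul(-49463, Rational(-1, 40560))) = Add(Rational(279, 935), Rational(49463, 40560)) = Rational(11512829, 7584720)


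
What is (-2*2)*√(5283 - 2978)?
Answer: -4*√2305 ≈ -192.04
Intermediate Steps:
(-2*2)*√(5283 - 2978) = -4*√2305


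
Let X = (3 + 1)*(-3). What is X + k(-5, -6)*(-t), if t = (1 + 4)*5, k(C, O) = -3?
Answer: 63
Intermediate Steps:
t = 25 (t = 5*5 = 25)
X = -12 (X = 4*(-3) = -12)
X + k(-5, -6)*(-t) = -12 - (-3)*25 = -12 - 3*(-25) = -12 + 75 = 63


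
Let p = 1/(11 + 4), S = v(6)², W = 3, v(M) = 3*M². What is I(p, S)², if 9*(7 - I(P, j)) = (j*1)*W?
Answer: 15062161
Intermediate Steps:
S = 11664 (S = (3*6²)² = (3*36)² = 108² = 11664)
p = 1/15 ≈ 0.066667
I(P, j) = 7 - j/3 (I(P, j) = 7 - j*1*3/9 = 7 - j*3/9 = 7 - j/3)
I(p, S)² = (7 - ⅓*11664)² = (7 - 3888)² = (-3881)² = 15062161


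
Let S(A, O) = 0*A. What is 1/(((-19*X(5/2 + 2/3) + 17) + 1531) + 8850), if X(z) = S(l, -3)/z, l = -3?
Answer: 1/10398 ≈ 9.6172e-5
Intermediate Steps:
S(A, O) = 0
X(z) = 0 (X(z) = 0/z = 0)
1/(((-19*X(5/2 + 2/3) + 17) + 1531) + 8850) = 1/(((-19*0 + 17) + 1531) + 8850) = 1/(((0 + 17) + 1531) + 8850) = 1/((17 + 1531) + 8850) = 1/(1548 + 8850) = 1/10398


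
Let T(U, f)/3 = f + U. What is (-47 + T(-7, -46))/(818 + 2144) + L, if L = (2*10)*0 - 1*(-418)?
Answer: 618955/1481 ≈ 417.93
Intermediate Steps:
T(U, f) = 3*U + 3*f (T(U, f) = 3*(f + U) = 3*(U + f) = 3*U + 3*f)
L = 418 (L = 20*0 + 418 = 0 + 418 = 418)
(-47 + T(-7, -46))/(818 + 2144) + L = (-47 + (3*(-7) + 3*(-46)))/(818 + 2144) + 418 = (-47 + (-21 - 138))/2962 + 418 = (-47 - 159)*(1/2962) + 418 = -206*1/2962 + 418 = -103/1481 + 418 = 618955/1481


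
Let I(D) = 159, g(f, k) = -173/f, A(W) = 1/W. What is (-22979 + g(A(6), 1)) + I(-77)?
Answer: -23858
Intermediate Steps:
(-22979 + g(A(6), 1)) + I(-77) = (-22979 - 173/(1/6)) + 159 = (-22979 - 173/1/6) + 159 = (-22979 - 173*6) + 159 = (-22979 - 1038) + 159 = -24017 + 159 = -23858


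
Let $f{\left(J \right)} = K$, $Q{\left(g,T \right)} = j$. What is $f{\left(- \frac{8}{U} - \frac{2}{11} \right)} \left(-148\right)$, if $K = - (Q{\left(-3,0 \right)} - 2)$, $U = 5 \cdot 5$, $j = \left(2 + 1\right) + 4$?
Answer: $740$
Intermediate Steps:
$j = 7$ ($j = 3 + 4 = 7$)
$Q{\left(g,T \right)} = 7$
$U = 25$
$K = -5$ ($K = - (7 - 2) = \left(-1\right) 5 = -5$)
$f{\left(J \right)} = -5$
$f{\left(- \frac{8}{U} - \frac{2}{11} \right)} \left(-148\right) = \left(-5\right) \left(-148\right) = 740$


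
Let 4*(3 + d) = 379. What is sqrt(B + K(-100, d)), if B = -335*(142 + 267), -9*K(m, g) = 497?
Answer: 4*I*sqrt(77102)/3 ≈ 370.23*I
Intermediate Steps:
d = 367/4 (d = -3 + (1/4)*379 = -3 + 379/4 = 367/4 ≈ 91.750)
K(m, g) = -497/9 (K(m, g) = -1/9*497 = -497/9)
B = -137015 (B = -335*409 = -137015)
sqrt(B + K(-100, d)) = sqrt(-137015 - 497/9) = sqrt(-1233632/9) = 4*I*sqrt(77102)/3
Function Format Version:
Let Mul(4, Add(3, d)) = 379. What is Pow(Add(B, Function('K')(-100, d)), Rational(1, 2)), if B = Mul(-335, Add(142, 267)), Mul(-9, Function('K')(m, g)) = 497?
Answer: Mul(Rational(4, 3), I, Pow(77102, Rational(1, 2))) ≈ Mul(370.23, I)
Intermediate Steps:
d = Rational(367, 4) (d = Add(-3, Mul(Rational(1, 4), 379)) = Add(-3, Rational(379, 4)) = Rational(367, 4) ≈ 91.750)
Function('K')(m, g) = Rational(-497, 9) (Function('K')(m, g) = Mul(Rational(-1, 9), 497) = Rational(-497, 9))
B = -137015 (B = Mul(-335, 409) = -137015)
Pow(Add(B, Function('K')(-100, d)), Rational(1, 2)) = Pow(Add(-137015, Rational(-497, 9)), Rational(1, 2)) = Pow(Rational(-1233632, 9), Rational(1, 2)) = Mul(Rational(4, 3), I, Pow(77102, Rational(1, 2)))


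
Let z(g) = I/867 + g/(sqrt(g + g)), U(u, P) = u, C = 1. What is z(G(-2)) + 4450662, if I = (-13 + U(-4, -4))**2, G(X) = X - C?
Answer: 13351987/3 + I*sqrt(6)/2 ≈ 4.4507e+6 + 1.2247*I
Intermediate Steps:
G(X) = -1 + X (G(X) = X - 1*1 = X - 1 = -1 + X)
I = 289 (I = (-13 - 4)**2 = (-17)**2 = 289)
z(g) = 1/3 + sqrt(2)*sqrt(g)/2 (z(g) = 289/867 + g/(sqrt(g + g)) = 289*(1/867) + g/(sqrt(2*g)) = 1/3 + g/((sqrt(2)*sqrt(g))) = 1/3 + g*(sqrt(2)/(2*sqrt(g))) = 1/3 + sqrt(2)*sqrt(g)/2)
z(G(-2)) + 4450662 = (1/3 + sqrt(2)*sqrt(-1 - 2)/2) + 4450662 = (1/3 + sqrt(2)*sqrt(-3)/2) + 4450662 = (1/3 + sqrt(2)*(I*sqrt(3))/2) + 4450662 = (1/3 + I*sqrt(6)/2) + 4450662 = 13351987/3 + I*sqrt(6)/2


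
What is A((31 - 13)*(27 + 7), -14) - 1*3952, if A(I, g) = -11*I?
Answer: -10684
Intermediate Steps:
A((31 - 13)*(27 + 7), -14) - 1*3952 = -11*(31 - 13)*(27 + 7) - 1*3952 = -198*34 - 3952 = -11*612 - 3952 = -6732 - 3952 = -10684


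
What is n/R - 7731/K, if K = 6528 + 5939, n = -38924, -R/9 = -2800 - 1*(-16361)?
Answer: -458295311/1521584883 ≈ -0.30120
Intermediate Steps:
R = -122049 (R = -9*(-2800 - 1*(-16361)) = -9*(-2800 + 16361) = -9*13561 = -122049)
K = 12467
n/R - 7731/K = -38924/(-122049) - 7731/12467 = -38924*(-1/122049) - 7731*1/12467 = 38924/122049 - 7731/12467 = -458295311/1521584883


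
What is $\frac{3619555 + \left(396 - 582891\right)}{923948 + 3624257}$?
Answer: $\frac{607412}{909641} \approx 0.66775$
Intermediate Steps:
$\frac{3619555 + \left(396 - 582891\right)}{923948 + 3624257} = \frac{3619555 + \left(396 - 582891\right)}{4548205} = \left(3619555 - 582495\right) \frac{1}{4548205} = 3037060 \cdot \frac{1}{4548205} = \frac{607412}{909641}$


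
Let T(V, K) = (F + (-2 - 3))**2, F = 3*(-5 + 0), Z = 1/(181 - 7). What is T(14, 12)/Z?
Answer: 69600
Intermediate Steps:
Z = 1/174 ≈ 0.0057471
F = -15 (F = 3*(-5) = -15)
T(V, K) = 400 (T(V, K) = (-15 + (-2 - 3))**2 = (-15 - 5)**2 = (-20)**2 = 400)
T(14, 12)/Z = 400/(1/174) = 400*174 = 69600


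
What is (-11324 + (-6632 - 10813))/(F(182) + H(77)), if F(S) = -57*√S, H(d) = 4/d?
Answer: 4430426/1752962203 + 9722569857*√182/3505924406 ≈ 37.415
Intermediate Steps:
(-11324 + (-6632 - 10813))/(F(182) + H(77)) = (-11324 + (-6632 - 10813))/(-57*√182 + 4/77) = (-11324 - 17445)/(-57*√182 + 4*(1/77)) = -28769/(-57*√182 + 4/77) = -28769/(4/77 - 57*√182)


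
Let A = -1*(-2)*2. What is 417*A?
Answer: 1668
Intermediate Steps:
A = 4 (A = 2*2 = 4)
417*A = 417*4 = 1668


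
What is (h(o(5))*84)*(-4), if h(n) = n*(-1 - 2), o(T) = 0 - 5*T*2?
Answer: -50400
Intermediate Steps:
o(T) = -10*T (o(T) = 0 - 10*T = -10*T)
h(n) = -3*n (h(n) = n*(-3) = -3*n)
(h(o(5))*84)*(-4) = (-(-30)*5*84)*(-4) = (-3*(-50)*84)*(-4) = (150*84)*(-4) = 12600*(-4) = -50400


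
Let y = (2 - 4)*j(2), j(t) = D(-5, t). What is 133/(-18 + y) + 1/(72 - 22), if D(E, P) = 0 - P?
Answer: -237/25 ≈ -9.4800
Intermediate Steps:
D(E, P) = -P
j(t) = -t
y = 4 (y = (2 - 4)*(-1*2) = -2*(-2) = 4)
133/(-18 + y) + 1/(72 - 22) = 133/(-18 + 4) + 1/(72 - 22) = 133/(-14) + 1/50 = 133*(-1/14) + 1/50 = -19/2 + 1/50 = -237/25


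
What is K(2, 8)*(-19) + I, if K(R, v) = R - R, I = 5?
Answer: 5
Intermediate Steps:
K(R, v) = 0
K(2, 8)*(-19) + I = 0*(-19) + 5 = 0 + 5 = 5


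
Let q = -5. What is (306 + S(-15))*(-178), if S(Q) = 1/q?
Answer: -272162/5 ≈ -54432.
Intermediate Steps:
S(Q) = -⅕ (S(Q) = 1/(-5) = -⅕)
(306 + S(-15))*(-178) = (306 - ⅕)*(-178) = (1529/5)*(-178) = -272162/5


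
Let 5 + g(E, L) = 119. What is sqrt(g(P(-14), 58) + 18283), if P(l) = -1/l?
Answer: sqrt(18397) ≈ 135.64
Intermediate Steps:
g(E, L) = 114 (g(E, L) = -5 + 119 = 114)
sqrt(g(P(-14), 58) + 18283) = sqrt(114 + 18283) = sqrt(18397)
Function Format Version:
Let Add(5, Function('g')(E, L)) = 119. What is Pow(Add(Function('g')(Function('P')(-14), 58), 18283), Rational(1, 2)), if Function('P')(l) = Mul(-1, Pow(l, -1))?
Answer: Pow(18397, Rational(1, 2)) ≈ 135.64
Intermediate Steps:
Function('g')(E, L) = 114 (Function('g')(E, L) = Add(-5, 119) = 114)
Pow(Add(Function('g')(Function('P')(-14), 58), 18283), Rational(1, 2)) = Pow(Add(114, 18283), Rational(1, 2)) = Pow(18397, Rational(1, 2))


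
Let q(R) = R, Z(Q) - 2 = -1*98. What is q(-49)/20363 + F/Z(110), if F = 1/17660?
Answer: -11870429/4931802240 ≈ -0.0024069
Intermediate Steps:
Z(Q) = -96 (Z(Q) = 2 - 1*98 = 2 - 98 = -96)
F = 1/17660 ≈ 5.6625e-5
q(-49)/20363 + F/Z(110) = -49/20363 + (1/17660)/(-96) = -49*1/20363 + (1/17660)*(-1/96) = -7/2909 - 1/1695360 = -11870429/4931802240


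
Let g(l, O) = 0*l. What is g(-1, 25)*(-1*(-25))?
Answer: 0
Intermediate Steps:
g(l, O) = 0
g(-1, 25)*(-1*(-25)) = 0*(-1*(-25)) = 0*25 = 0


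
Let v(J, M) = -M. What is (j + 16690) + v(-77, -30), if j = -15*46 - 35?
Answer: 15995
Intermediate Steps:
j = -725 (j = -690 - 35 = -725)
(j + 16690) + v(-77, -30) = (-725 + 16690) - 1*(-30) = 15965 + 30 = 15995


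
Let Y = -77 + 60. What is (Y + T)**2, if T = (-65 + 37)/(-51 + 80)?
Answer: 271441/841 ≈ 322.76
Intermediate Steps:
T = -28/29 ≈ -0.96552
Y = -17
(Y + T)**2 = (-17 - 28/29)**2 = (-521/29)**2 = 271441/841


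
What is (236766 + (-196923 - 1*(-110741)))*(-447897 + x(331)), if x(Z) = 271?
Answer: -67405313584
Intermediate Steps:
(236766 + (-196923 - 1*(-110741)))*(-447897 + x(331)) = (236766 + (-196923 - 1*(-110741)))*(-447897 + 271) = (236766 + (-196923 + 110741))*(-447626) = (236766 - 86182)*(-447626) = 150584*(-447626) = -67405313584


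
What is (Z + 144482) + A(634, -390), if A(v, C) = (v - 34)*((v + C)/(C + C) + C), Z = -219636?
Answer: -4021442/13 ≈ -3.0934e+5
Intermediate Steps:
A(v, C) = (-34 + v)*(C + (C + v)/(2*C)) (A(v, C) = (-34 + v)*((C + v)/((2*C)) + C) = (-34 + v)*((C + v)*(1/(2*C)) + C) = (-34 + v)*((C + v)/(2*C) + C) = (-34 + v)*(C + (C + v)/(2*C)))
(Z + 144482) + A(634, -390) = (-219636 + 144482) + (1/2)*(634**2 - 34*634 - 390*(-34 + 634 - 68*(-390) + 2*(-390)*634))/(-390) = -75154 + (1/2)*(-1/390)*(401956 - 21556 - 390*(-34 + 634 + 26520 - 494520)) = -75154 + (1/2)*(-1/390)*(401956 - 21556 - 390*(-467400)) = -75154 + (1/2)*(-1/390)*(401956 - 21556 + 182286000) = -75154 + (1/2)*(-1/390)*182666400 = -75154 - 3044440/13 = -4021442/13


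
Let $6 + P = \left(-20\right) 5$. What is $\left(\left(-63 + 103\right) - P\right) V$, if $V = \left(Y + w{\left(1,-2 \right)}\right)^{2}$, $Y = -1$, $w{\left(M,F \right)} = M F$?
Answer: $1314$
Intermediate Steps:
$w{\left(M,F \right)} = F M$
$P = -106$ ($P = -6 - 100 = -106$)
$V = 9$ ($V = \left(-1 - 2\right)^{2} = \left(-3\right)^{2} = 9$)
$\left(\left(-63 + 103\right) - P\right) V = \left(\left(-63 + 103\right) - -106\right) 9 = \left(40 + 106\right) 9 = 146 \cdot 9 = 1314$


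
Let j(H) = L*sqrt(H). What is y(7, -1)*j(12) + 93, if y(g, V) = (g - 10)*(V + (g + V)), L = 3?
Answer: 93 - 90*sqrt(3) ≈ -62.885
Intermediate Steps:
j(H) = 3*sqrt(H)
y(g, V) = (-10 + g)*(g + 2*V) (y(g, V) = (-10 + g)*(V + (V + g)) = (-10 + g)*(g + 2*V))
y(7, -1)*j(12) + 93 = (7**2 - 20*(-1) - 10*7 + 2*(-1)*7)*(3*sqrt(12)) + 93 = (49 + 20 - 70 - 14)*(3*(2*sqrt(3))) + 93 = -90*sqrt(3) + 93 = 93 - 90*sqrt(3)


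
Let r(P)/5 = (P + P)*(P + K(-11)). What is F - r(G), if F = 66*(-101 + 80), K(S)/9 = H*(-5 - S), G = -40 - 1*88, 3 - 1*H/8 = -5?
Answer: 4258454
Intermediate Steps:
H = 64 (H = 24 - 8*(-5) = 24 + 40 = 64)
G = -128 (G = -40 - 88 = -128)
K(S) = -2880 - 576*S (K(S) = 9*(64*(-5 - S)) = 9*(-320 - 64*S) = -2880 - 576*S)
r(P) = 10*P*(3456 + P) (r(P) = 5*((P + P)*(P + (-2880 - 576*(-11)))) = 5*((2*P)*(P + (-2880 + 6336))) = 5*((2*P)*(P + 3456)) = 5*((2*P)*(3456 + P)) = 5*(2*P*(3456 + P)) = 10*P*(3456 + P))
F = -1386 (F = 66*(-21) = -1386)
F - r(G) = -1386 - 10*(-128)*(3456 - 128) = -1386 - 10*(-128)*3328 = -1386 - 1*(-4259840) = -1386 + 4259840 = 4258454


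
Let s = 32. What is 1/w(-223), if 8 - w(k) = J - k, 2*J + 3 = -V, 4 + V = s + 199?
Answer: -1/100 ≈ -0.010000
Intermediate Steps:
V = 227 (V = -4 + (32 + 199) = -4 + 231 = 227)
J = -115 (J = -3/2 + (-1*227)/2 = -3/2 + (½)*(-227) = -3/2 - 227/2 = -115)
w(k) = 123 + k (w(k) = 8 - (-115 - k) = 8 + (115 + k) = 123 + k)
1/w(-223) = 1/(123 - 223) = 1/(-100) = -1/100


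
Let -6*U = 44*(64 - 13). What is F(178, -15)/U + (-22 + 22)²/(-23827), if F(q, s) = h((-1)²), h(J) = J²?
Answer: -1/374 ≈ -0.0026738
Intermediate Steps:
F(q, s) = 1 (F(q, s) = ((-1)²)² = 1² = 1)
U = -374 (U = -22*(64 - 13)/3 = -22*51/3 = -⅙*2244 = -374)
F(178, -15)/U + (-22 + 22)²/(-23827) = 1/(-374) + (-22 + 22)²/(-23827) = 1*(-1/374) + 0²*(-1/23827) = -1/374 + 0*(-1/23827) = -1/374 + 0 = -1/374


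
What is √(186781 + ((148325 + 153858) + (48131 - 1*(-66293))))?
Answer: 2*√150847 ≈ 776.78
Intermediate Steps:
√(186781 + ((148325 + 153858) + (48131 - 1*(-66293)))) = √(186781 + (302183 + (48131 + 66293))) = √(186781 + (302183 + 114424)) = √(186781 + 416607) = √603388 = 2*√150847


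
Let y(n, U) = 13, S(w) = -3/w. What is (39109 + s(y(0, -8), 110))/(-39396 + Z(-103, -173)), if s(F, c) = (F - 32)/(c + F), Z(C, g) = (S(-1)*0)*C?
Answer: -1202597/1211427 ≈ -0.99271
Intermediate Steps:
Z(C, g) = 0 (Z(C, g) = (-3/(-1)*0)*C = (-3*(-1)*0)*C = (3*0)*C = 0*C = 0)
s(F, c) = (-32 + F)/(F + c)
(39109 + s(y(0, -8), 110))/(-39396 + Z(-103, -173)) = (39109 + (-32 + 13)/(13 + 110))/(-39396 + 0) = (39109 - 19/123)/(-39396) = (39109 + (1/123)*(-19))*(-1/39396) = (39109 - 19/123)*(-1/39396) = (4810388/123)*(-1/39396) = -1202597/1211427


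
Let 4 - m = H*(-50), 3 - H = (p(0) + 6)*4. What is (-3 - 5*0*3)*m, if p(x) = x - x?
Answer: 3138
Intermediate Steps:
p(x) = 0
H = -21 (H = 3 - (0 + 6)*4 = 3 - 6*4 = 3 - 1*24 = 3 - 24 = -21)
m = -1046 (m = 4 - (-21)*(-50) = 4 - 1*1050 = 4 - 1050 = -1046)
(-3 - 5*0*3)*m = (-3 - 5*0*3)*(-1046) = (-3 - 0*3)*(-1046) = (-3 - 1*0)*(-1046) = (-3 + 0)*(-1046) = -3*(-1046) = 3138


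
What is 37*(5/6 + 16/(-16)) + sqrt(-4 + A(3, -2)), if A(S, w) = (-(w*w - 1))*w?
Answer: -37/6 + sqrt(2) ≈ -4.7525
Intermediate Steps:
A(S, w) = w*(1 - w**2) (A(S, w) = (-(w**2 - 1))*w = (-(-1 + w**2))*w = (1 - w**2)*w = w*(1 - w**2))
37*(5/6 + 16/(-16)) + sqrt(-4 + A(3, -2)) = 37*(5/6 + 16/(-16)) + sqrt(-4 + (-2 - 1*(-2)**3)) = 37*(5*(1/6) + 16*(-1/16)) + sqrt(-4 + (-2 - 1*(-8))) = 37*(5/6 - 1) + sqrt(-4 + (-2 + 8)) = 37*(-1/6) + sqrt(-4 + 6) = -37/6 + sqrt(2)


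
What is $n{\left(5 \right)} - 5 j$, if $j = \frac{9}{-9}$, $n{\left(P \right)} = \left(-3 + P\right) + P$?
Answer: $12$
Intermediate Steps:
$n{\left(P \right)} = -3 + 2 P$
$j = -1$ ($j = 9 \left(- \frac{1}{9}\right) = -1$)
$n{\left(5 \right)} - 5 j = \left(-3 + 2 \cdot 5\right) - -5 = \left(-3 + 10\right) + 5 = 7 + 5 = 12$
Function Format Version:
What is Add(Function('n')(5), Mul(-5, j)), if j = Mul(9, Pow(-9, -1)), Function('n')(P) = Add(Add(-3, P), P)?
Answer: 12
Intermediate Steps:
Function('n')(P) = Add(-3, Mul(2, P))
j = -1 (j = Mul(9, Rational(-1, 9)) = -1)
Add(Function('n')(5), Mul(-5, j)) = Add(Add(-3, Mul(2, 5)), Mul(-5, -1)) = Add(Add(-3, 10), 5) = Add(7, 5) = 12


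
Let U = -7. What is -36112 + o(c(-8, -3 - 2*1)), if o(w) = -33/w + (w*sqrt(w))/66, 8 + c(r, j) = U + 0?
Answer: -180549/5 - 5*I*sqrt(15)/22 ≈ -36110.0 - 0.88022*I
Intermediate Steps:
c(r, j) = -15 (c(r, j) = -8 + (-7 + 0) = -8 - 7 = -15)
o(w) = -33/w + w**(3/2)/66 (o(w) = -33/w + w**(3/2)*(1/66) = -33/w + w**(3/2)/66)
-36112 + o(c(-8, -3 - 2*1)) = -36112 + (1/66)*(-2178 + (-15)**(5/2))/(-15) = -36112 + (1/66)*(-1/15)*(-2178 + 225*I*sqrt(15)) = -36112 + (11/5 - 5*I*sqrt(15)/22) = -180549/5 - 5*I*sqrt(15)/22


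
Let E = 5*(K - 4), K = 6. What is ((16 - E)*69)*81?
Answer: 33534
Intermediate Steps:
E = 10 (E = 5*(6 - 4) = 5*2 = 10)
((16 - E)*69)*81 = ((16 - 1*10)*69)*81 = ((16 - 10)*69)*81 = (6*69)*81 = 414*81 = 33534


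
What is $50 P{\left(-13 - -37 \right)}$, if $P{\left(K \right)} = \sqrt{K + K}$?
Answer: $200 \sqrt{3} \approx 346.41$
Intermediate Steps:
$P{\left(K \right)} = \sqrt{2} \sqrt{K}$ ($P{\left(K \right)} = \sqrt{2 K} = \sqrt{2} \sqrt{K}$)
$50 P{\left(-13 - -37 \right)} = 50 \sqrt{2} \sqrt{-13 - -37} = 50 \sqrt{2} \sqrt{-13 + 37} = 50 \sqrt{2} \sqrt{24} = 50 \sqrt{2} \cdot 2 \sqrt{6} = 50 \cdot 4 \sqrt{3} = 200 \sqrt{3}$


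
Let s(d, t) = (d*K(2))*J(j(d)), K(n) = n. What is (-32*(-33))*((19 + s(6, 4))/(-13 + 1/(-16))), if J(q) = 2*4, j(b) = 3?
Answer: -176640/19 ≈ -9296.8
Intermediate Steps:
J(q) = 8
s(d, t) = 16*d (s(d, t) = (d*2)*8 = (2*d)*8 = 16*d)
(-32*(-33))*((19 + s(6, 4))/(-13 + 1/(-16))) = (-32*(-33))*((19 + 16*6)/(-13 + 1/(-16))) = 1056*((19 + 96)/(-13 - 1/16)) = 1056*(115/(-209/16)) = 1056*(115*(-16/209)) = 1056*(-1840/209) = -176640/19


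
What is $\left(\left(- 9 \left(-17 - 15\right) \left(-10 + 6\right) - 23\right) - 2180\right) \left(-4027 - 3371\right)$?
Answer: $24820290$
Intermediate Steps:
$\left(\left(- 9 \left(-17 - 15\right) \left(-10 + 6\right) - 23\right) - 2180\right) \left(-4027 - 3371\right) = \left(\left(- 9 \left(\left(-32\right) \left(-4\right)\right) - 23\right) - 2180\right) \left(-7398\right) = \left(\left(\left(-9\right) 128 - 23\right) - 2180\right) \left(-7398\right) = \left(\left(-1152 - 23\right) - 2180\right) \left(-7398\right) = \left(-1175 - 2180\right) \left(-7398\right) = \left(-3355\right) \left(-7398\right) = 24820290$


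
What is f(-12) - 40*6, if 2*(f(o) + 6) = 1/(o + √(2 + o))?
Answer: -18945/77 - I*√10/308 ≈ -246.04 - 0.010267*I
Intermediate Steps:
f(o) = -6 + 1/(2*(o + √(2 + o)))
f(-12) - 40*6 = (½ - 6*(-12) - 6*√(2 - 12))/(-12 + √(2 - 12)) - 40*6 = (½ + 72 - 6*I*√10)/(-12 + √(-10)) - 240 = (½ + 72 - 6*I*√10)/(-12 + I*√10) - 240 = (145/2 - 6*I*√10)/(-12 + I*√10) - 240 = -240 + (145/2 - 6*I*√10)/(-12 + I*√10)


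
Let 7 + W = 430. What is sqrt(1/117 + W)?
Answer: 2*sqrt(160849)/39 ≈ 20.567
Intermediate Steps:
W = 423 (W = -7 + 430 = 423)
sqrt(1/117 + W) = sqrt(1/117 + 423) = sqrt(49492/117) = 2*sqrt(160849)/39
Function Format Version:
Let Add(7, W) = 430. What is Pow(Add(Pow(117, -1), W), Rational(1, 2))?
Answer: Mul(Rational(2, 39), Pow(160849, Rational(1, 2))) ≈ 20.567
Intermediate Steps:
W = 423 (W = Add(-7, 430) = 423)
Pow(Add(Pow(117, -1), W), Rational(1, 2)) = Pow(Add(Pow(117, -1), 423), Rational(1, 2)) = Pow(Add(Rational(1, 117), 423), Rational(1, 2)) = Pow(Rational(49492, 117), Rational(1, 2)) = Mul(Rational(2, 39), Pow(160849, Rational(1, 2)))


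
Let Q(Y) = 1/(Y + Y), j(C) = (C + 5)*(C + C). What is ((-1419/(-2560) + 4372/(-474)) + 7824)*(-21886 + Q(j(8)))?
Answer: -8634264381302045/50479104 ≈ -1.7105e+8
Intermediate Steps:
j(C) = 2*C*(5 + C) (j(C) = (5 + C)*(2*C) = 2*C*(5 + C))
Q(Y) = 1/(2*Y)
((-1419/(-2560) + 4372/(-474)) + 7824)*(-21886 + Q(j(8))) = ((-1419/(-2560) + 4372/(-474)) + 7824)*(-21886 + 1/(2*((2*8*(5 + 8))))) = ((-1419*(-1/2560) + 4372*(-1/474)) + 7824)*(-21886 + 1/(2*((2*8*13)))) = ((1419/2560 - 2186/237) + 7824)*(-21886 + (½)/208) = (-5259857/606720 + 7824)*(-21886 + (½)*(1/208)) = 4741717423*(-21886 + 1/416)/606720 = (4741717423/606720)*(-9104575/416) = -8634264381302045/50479104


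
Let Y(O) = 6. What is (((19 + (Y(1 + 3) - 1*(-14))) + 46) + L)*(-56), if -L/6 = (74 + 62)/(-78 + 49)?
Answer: -183736/29 ≈ -6335.7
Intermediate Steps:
L = 816/29 (L = -6*(74 + 62)/(-78 + 49) = -816/(-29) = -816*(-1)/29 = -6*(-136/29) = 816/29 ≈ 28.138)
(((19 + (Y(1 + 3) - 1*(-14))) + 46) + L)*(-56) = (((19 + (6 - 1*(-14))) + 46) + 816/29)*(-56) = (((19 + (6 + 14)) + 46) + 816/29)*(-56) = (((19 + 20) + 46) + 816/29)*(-56) = ((39 + 46) + 816/29)*(-56) = (85 + 816/29)*(-56) = (3281/29)*(-56) = -183736/29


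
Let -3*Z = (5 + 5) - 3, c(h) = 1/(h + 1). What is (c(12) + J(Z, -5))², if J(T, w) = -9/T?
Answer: 128164/8281 ≈ 15.477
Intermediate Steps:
c(h) = 1/(1 + h)
Z = -7/3 (Z = -((5 + 5) - 3)/3 = -(10 - 3)/3 = -⅓*7 = -7/3 ≈ -2.3333)
(c(12) + J(Z, -5))² = (1/(1 + 12) - 9/(-7/3))² = (1/13 - 9*(-3/7))² = (1/13 + 27/7)² = (358/91)² = 128164/8281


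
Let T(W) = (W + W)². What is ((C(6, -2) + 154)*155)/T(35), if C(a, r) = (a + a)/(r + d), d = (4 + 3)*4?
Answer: 15562/3185 ≈ 4.8860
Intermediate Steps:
d = 28 (d = 7*4 = 28)
C(a, r) = 2*a/(28 + r) (C(a, r) = (a + a)/(r + 28) = (2*a)/(28 + r) = 2*a/(28 + r))
T(W) = 4*W² (T(W) = (2*W)² = 4*W²)
((C(6, -2) + 154)*155)/T(35) = ((2*6/(28 - 2) + 154)*155)/((4*35²)) = ((2*6/26 + 154)*155)/((4*1225)) = ((2*6*(1/26) + 154)*155)/4900 = ((6/13 + 154)*155)*(1/4900) = ((2008/13)*155)*(1/4900) = (311240/13)*(1/4900) = 15562/3185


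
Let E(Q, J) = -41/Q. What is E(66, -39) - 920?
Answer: -60761/66 ≈ -920.62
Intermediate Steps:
E(66, -39) - 920 = -41/66 - 920 = -60761/66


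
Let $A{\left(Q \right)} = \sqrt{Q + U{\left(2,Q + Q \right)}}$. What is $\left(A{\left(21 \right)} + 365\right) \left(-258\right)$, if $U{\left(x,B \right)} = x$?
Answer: $-94170 - 258 \sqrt{23} \approx -95407.0$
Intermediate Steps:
$A{\left(Q \right)} = \sqrt{2 + Q}$ ($A{\left(Q \right)} = \sqrt{Q + 2} = \sqrt{2 + Q}$)
$\left(A{\left(21 \right)} + 365\right) \left(-258\right) = \left(\sqrt{2 + 21} + 365\right) \left(-258\right) = \left(\sqrt{23} + 365\right) \left(-258\right) = \left(365 + \sqrt{23}\right) \left(-258\right) = -94170 - 258 \sqrt{23}$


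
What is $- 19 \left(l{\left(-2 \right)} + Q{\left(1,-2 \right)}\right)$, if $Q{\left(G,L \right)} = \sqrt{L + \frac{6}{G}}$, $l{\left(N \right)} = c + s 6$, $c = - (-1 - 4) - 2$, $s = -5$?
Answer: $475$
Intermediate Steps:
$c = 3$ ($c = - (-1 - 4) - 2 = \left(-1\right) \left(-5\right) - 2 = 5 - 2 = 3$)
$l{\left(N \right)} = -27$ ($l{\left(N \right)} = 3 - 30 = -27$)
$- 19 \left(l{\left(-2 \right)} + Q{\left(1,-2 \right)}\right) = - 19 \left(-27 + \sqrt{-2 + \frac{6}{1}}\right) = - 19 \left(-27 + \sqrt{-2 + 6 \cdot 1}\right) = - 19 \left(-27 + \sqrt{-2 + 6}\right) = - 19 \left(-27 + \sqrt{4}\right) = - 19 \left(-27 + 2\right) = \left(-19\right) \left(-25\right) = 475$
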